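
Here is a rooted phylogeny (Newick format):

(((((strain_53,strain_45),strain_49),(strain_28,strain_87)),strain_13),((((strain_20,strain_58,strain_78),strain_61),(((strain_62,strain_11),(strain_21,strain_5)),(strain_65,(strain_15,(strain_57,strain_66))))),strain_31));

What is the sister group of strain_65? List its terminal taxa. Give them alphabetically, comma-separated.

strain_65 attaches to the tree at the node subtending (strain_65,(strain_15,(strain_57,strain_66))).
The other lineage descending from that same node — the sister group — is (strain_15,(strain_57,strain_66)); its 3 tips in alphabetical order are the answer.

strain_15, strain_57, strain_66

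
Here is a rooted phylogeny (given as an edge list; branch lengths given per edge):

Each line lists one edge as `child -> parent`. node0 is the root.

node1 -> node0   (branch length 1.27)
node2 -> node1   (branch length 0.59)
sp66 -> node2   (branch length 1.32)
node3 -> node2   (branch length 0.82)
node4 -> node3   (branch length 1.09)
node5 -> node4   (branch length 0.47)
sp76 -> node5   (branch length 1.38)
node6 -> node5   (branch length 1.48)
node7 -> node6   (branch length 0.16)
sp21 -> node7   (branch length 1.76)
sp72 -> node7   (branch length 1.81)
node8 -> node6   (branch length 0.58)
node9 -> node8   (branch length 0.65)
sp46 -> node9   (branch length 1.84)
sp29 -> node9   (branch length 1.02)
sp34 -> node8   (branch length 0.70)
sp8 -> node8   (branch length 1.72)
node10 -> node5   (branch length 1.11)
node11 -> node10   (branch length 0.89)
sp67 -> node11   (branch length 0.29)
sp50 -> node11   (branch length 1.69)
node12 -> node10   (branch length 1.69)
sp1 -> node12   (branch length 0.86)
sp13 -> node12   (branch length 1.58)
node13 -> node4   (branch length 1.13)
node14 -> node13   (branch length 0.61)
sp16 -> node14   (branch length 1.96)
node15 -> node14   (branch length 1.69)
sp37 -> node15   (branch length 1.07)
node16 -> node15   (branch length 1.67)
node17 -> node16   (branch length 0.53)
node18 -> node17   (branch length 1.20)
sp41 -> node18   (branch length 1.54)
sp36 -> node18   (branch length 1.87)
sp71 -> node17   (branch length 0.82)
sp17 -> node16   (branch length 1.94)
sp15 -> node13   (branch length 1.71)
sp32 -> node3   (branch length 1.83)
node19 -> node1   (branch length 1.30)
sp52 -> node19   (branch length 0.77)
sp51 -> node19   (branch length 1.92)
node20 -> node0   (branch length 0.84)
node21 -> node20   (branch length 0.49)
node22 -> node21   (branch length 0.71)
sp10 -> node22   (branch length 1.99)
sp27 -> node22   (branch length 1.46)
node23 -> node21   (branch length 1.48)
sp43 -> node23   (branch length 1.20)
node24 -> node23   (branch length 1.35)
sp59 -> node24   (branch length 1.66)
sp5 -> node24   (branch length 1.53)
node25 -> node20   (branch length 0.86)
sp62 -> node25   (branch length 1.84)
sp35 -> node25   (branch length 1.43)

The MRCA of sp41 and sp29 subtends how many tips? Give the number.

18

The MRCA of sp41 and sp29 is the node subtending ((sp76,((sp21,sp72),((sp46,sp29),sp34,sp8)),((sp67,sp50),(sp1,sp13))),((sp16,(sp37,(((sp41,sp36),sp71),sp17))),sp15)).
That clade contains 18 terminal taxa: sp1, sp13, sp15, sp16, sp17, sp21, sp29, sp34, sp36, sp37, sp41, sp46, sp50, sp67, sp71, sp72, sp76, sp8.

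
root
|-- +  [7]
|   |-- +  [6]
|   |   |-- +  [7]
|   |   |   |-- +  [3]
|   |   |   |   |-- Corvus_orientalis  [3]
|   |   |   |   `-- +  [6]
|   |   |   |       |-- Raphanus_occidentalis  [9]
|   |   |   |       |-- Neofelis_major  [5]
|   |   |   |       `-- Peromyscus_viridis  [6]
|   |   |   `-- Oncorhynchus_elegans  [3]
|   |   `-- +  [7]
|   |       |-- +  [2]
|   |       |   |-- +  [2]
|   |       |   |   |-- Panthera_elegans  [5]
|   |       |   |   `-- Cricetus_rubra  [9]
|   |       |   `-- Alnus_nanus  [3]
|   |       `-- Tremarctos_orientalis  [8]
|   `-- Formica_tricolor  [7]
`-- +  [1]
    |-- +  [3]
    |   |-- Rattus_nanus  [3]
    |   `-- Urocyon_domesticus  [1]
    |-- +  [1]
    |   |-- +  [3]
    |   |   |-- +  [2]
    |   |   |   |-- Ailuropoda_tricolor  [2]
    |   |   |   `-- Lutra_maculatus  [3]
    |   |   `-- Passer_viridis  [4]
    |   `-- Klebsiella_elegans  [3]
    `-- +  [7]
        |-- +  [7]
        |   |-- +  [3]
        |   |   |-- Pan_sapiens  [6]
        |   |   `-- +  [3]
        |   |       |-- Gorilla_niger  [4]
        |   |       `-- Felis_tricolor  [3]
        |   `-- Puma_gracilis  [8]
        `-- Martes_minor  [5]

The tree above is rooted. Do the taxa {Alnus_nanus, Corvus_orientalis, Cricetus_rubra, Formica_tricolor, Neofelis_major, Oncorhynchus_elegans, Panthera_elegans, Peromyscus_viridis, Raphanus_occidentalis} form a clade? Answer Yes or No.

No

The MRCA of the listed taxa subtends ((((Corvus_orientalis,(Raphanus_occidentalis,Neofelis_major,Peromyscus_viridis)),Oncorhynchus_elegans),(((Panthera_elegans,Cricetus_rubra),Alnus_nanus),Tremarctos_orientalis)),Formica_tricolor).
That clade also contains Tremarctos_orientalis, which is not in the proposed group, so the group is not monophyletic.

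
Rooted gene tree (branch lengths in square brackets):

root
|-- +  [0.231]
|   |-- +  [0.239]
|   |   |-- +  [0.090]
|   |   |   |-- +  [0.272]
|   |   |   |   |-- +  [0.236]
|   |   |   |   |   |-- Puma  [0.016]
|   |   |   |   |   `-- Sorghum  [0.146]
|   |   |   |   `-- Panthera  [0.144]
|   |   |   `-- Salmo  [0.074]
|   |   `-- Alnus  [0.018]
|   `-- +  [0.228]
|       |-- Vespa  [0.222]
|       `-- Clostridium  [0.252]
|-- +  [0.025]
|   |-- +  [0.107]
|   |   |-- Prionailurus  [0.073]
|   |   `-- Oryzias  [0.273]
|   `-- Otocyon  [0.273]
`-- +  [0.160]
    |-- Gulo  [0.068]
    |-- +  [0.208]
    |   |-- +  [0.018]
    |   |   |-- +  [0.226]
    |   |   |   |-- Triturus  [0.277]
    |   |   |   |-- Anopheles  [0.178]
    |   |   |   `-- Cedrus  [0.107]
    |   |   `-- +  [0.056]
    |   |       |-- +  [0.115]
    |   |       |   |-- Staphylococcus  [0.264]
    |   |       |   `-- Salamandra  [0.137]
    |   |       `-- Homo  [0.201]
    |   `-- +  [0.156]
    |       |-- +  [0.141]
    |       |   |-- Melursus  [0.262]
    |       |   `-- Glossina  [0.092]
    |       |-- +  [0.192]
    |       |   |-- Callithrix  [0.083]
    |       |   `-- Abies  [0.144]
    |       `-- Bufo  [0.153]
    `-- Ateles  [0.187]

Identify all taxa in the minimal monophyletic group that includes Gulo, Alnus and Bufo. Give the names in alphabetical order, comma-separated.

Abies, Alnus, Anopheles, Ateles, Bufo, Callithrix, Cedrus, Clostridium, Glossina, Gulo, Homo, Melursus, Oryzias, Otocyon, Panthera, Prionailurus, Puma, Salamandra, Salmo, Sorghum, Staphylococcus, Triturus, Vespa

Tracing Gulo: it sits inside (Gulo,(((Triturus,Anopheles,Cedrus),((Staphylococcus,Salamandra),Homo)),((Melursus,Glossina),(Callithrix,Abies),Bufo)),Ateles).
Tracing Alnus: it sits inside ((((Puma,Sorghum),Panthera),Salmo),Alnus).
Tracing Bufo: it sits inside ((Melursus,Glossina),(Callithrix,Abies),Bufo).
The smallest clade enclosing all 3 is the whole tree (their MRCA is the root), so the answer is all 23 tips in alphabetical order.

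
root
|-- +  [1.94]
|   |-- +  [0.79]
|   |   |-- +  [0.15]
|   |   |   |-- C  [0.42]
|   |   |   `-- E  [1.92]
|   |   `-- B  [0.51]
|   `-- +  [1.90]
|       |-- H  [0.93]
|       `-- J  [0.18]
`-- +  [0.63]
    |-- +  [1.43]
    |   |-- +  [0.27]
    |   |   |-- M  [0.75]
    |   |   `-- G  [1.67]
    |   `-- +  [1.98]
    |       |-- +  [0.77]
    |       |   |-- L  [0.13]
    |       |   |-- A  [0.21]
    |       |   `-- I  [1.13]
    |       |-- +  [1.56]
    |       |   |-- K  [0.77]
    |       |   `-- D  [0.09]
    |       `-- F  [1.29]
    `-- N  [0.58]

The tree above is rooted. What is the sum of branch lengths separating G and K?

6.25

The path runs G → … → MRCA → … → K; the MRCA is the node subtending ((M,G),((L,A,I),(K,D),F)).
Branch lengths along that path: 1.67 + 0.27 + 1.98 + 1.56 + 0.77 = 6.25.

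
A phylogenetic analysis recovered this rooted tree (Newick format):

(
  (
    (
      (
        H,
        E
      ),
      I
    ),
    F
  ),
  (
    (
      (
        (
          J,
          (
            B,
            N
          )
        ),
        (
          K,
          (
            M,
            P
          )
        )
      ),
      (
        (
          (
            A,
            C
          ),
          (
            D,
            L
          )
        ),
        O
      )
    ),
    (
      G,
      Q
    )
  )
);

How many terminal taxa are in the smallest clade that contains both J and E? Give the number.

17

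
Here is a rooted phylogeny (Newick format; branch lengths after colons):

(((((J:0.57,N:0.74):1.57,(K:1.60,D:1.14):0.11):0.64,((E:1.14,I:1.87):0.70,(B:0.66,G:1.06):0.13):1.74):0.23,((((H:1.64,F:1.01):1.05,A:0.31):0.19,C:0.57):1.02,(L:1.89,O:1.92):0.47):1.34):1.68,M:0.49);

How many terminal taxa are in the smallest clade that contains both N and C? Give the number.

The MRCA of N and C is the node subtending ((((J,N),(K,D)),((E,I),(B,G))),((((H,F),A),C),(L,O))).
That clade contains 14 terminal taxa: A, B, C, D, E, F, G, H, I, J, K, L, N, O.

14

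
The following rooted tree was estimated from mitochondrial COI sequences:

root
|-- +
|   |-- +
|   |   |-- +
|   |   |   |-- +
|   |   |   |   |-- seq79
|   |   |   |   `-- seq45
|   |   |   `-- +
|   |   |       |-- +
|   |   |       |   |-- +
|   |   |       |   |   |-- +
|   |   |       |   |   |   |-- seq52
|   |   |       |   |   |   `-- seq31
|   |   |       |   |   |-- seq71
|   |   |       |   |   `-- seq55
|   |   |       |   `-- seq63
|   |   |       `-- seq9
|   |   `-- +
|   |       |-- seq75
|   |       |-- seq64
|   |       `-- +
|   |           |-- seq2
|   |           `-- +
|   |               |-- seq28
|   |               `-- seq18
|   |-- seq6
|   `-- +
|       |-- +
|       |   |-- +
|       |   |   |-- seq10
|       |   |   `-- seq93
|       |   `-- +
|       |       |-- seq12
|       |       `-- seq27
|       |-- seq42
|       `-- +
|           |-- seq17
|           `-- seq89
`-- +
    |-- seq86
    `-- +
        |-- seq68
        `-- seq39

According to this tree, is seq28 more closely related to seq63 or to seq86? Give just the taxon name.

seq63

The MRCA of seq28 and seq63 subtends (((seq79,seq45),((((seq52,seq31),seq71,seq55),seq63),seq9)),(seq75,seq64,(seq2,(seq28,seq18)))) (13 taxa).
The MRCA of seq28 and seq86 is the root, subtending the entire tree (24 taxa).
The first is nested inside the second, so seq28 shares a more recent common ancestor with seq63.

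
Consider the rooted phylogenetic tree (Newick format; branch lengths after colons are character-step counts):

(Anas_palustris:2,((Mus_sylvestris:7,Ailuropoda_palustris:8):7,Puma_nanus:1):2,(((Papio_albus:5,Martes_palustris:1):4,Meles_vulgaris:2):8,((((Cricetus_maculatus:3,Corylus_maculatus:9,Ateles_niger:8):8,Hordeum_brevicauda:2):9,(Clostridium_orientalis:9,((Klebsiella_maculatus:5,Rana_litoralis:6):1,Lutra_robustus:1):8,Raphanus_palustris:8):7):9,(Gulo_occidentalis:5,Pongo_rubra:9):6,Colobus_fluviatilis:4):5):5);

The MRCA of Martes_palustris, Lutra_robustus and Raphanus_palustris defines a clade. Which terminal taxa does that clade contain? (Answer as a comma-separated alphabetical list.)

Tracing Martes_palustris: it sits inside (Papio_albus,Martes_palustris).
Tracing Lutra_robustus: it sits inside ((Klebsiella_maculatus,Rana_litoralis),Lutra_robustus).
Tracing Raphanus_palustris: it sits inside (Clostridium_orientalis,((Klebsiella_maculatus,Rana_litoralis),Lutra_robustus),Raphanus_palustris).
The smallest clade enclosing all 3 is (((Papio_albus,Martes_palustris),Meles_vulgaris),((((Cricetus_maculatus,Corylus_maculatus,Ateles_niger),Hordeum_brevicauda),(Clostridium_orientalis,((Klebsiella_maculatus,Rana_litoralis),Lutra_robustus),Raphanus_palustris)),(Gulo_occidentalis,Pongo_rubra),Colobus_fluviatilis)); the answer is its 15 terminal taxa in alphabetical order.

Ateles_niger, Clostridium_orientalis, Colobus_fluviatilis, Corylus_maculatus, Cricetus_maculatus, Gulo_occidentalis, Hordeum_brevicauda, Klebsiella_maculatus, Lutra_robustus, Martes_palustris, Meles_vulgaris, Papio_albus, Pongo_rubra, Rana_litoralis, Raphanus_palustris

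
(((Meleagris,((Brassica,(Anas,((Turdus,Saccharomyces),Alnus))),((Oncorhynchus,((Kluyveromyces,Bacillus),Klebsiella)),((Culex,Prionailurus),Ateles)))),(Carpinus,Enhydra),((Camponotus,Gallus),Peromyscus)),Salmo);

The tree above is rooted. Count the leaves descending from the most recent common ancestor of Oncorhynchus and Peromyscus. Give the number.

The MRCA of Oncorhynchus and Peromyscus is the node subtending ((Meleagris,((Brassica,(Anas,((Turdus,Saccharomyces),Alnus))),((Oncorhynchus,((Kluyveromyces,Bacillus),Klebsiella)),((Culex,Prionailurus),Ateles)))),(Carpinus,Enhydra),((Camponotus,Gallus),Peromyscus)).
That clade contains 18 terminal taxa: Alnus, Anas, Ateles, Bacillus, Brassica, Camponotus, Carpinus, Culex, Enhydra, Gallus, Klebsiella, Kluyveromyces, Meleagris, Oncorhynchus, Peromyscus, Prionailurus, Saccharomyces, Turdus.

18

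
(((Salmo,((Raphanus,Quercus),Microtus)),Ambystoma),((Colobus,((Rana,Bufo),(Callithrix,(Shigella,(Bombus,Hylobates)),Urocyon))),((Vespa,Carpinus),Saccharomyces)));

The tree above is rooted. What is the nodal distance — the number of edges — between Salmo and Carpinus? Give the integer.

7

The MRCA of Salmo and Carpinus is the root of the tree.
From Salmo up to that node: 3 branches. From Carpinus up to the same node: 4 branches. Total: 3 + 4 = 7.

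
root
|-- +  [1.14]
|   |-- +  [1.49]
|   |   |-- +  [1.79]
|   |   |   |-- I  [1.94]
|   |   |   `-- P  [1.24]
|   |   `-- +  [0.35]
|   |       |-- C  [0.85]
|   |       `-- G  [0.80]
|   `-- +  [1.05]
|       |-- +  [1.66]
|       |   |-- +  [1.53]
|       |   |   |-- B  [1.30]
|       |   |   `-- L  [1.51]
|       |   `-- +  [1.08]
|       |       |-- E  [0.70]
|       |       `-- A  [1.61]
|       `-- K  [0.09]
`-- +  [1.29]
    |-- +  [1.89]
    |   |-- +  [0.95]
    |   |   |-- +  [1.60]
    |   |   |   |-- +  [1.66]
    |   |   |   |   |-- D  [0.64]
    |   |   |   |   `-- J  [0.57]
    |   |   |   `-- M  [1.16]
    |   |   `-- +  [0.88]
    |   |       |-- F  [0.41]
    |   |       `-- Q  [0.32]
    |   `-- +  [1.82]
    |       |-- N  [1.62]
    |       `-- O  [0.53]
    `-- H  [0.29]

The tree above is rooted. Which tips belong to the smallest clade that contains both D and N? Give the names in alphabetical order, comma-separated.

D, F, J, M, N, O, Q

Tracing D: it sits inside (D,J).
Tracing N: it sits inside (N,O).
The smallest clade enclosing both is ((((D,J),M),(F,Q)),(N,O)); the answer is its 7 terminal taxa in alphabetical order.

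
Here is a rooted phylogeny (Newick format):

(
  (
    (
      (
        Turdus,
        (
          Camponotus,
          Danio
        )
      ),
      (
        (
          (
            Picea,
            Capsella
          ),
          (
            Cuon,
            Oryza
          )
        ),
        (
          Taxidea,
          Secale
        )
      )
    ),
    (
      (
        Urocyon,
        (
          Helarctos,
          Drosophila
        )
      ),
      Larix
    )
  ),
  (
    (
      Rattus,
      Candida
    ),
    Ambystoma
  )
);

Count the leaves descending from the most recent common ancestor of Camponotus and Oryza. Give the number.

9

The MRCA of Camponotus and Oryza is the node subtending ((Turdus,(Camponotus,Danio)),(((Picea,Capsella),(Cuon,Oryza)),(Taxidea,Secale))).
That clade contains 9 terminal taxa: Camponotus, Capsella, Cuon, Danio, Oryza, Picea, Secale, Taxidea, Turdus.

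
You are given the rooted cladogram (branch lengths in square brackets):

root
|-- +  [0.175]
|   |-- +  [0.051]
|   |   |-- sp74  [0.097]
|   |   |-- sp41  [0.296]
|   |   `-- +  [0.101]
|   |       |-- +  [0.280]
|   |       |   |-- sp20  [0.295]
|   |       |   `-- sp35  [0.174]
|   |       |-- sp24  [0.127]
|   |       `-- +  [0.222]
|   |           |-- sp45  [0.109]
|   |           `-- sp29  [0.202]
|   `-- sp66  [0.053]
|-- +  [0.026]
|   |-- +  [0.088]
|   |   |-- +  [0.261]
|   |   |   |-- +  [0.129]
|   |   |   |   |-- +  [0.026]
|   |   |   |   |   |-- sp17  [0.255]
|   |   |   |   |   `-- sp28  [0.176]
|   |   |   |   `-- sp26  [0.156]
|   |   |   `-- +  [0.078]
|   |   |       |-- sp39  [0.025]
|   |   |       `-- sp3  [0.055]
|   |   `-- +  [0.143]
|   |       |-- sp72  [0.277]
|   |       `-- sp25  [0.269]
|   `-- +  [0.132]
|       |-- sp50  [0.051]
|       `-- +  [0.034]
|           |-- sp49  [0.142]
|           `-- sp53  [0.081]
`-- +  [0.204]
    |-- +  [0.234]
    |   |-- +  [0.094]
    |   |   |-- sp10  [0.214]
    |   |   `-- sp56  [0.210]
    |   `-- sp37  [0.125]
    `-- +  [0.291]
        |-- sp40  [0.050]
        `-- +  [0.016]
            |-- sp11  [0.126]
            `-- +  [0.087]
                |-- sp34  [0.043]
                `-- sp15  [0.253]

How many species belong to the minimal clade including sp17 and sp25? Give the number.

7

The MRCA of sp17 and sp25 is the node subtending ((((sp17,sp28),sp26),(sp39,sp3)),(sp72,sp25)).
That clade contains 7 terminal taxa: sp17, sp25, sp26, sp28, sp3, sp39, sp72.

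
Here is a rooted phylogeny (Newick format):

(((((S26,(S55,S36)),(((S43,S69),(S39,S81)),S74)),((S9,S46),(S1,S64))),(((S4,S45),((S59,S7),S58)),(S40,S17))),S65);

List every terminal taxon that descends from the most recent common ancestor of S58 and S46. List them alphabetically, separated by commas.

Tracing S58: it sits inside ((S59,S7),S58).
Tracing S46: it sits inside (S9,S46).
The smallest clade enclosing both is ((((S26,(S55,S36)),(((S43,S69),(S39,S81)),S74)),((S9,S46),(S1,S64))),(((S4,S45),((S59,S7),S58)),(S40,S17))); the answer is its 19 terminal taxa in alphabetical order.

S1, S17, S26, S36, S39, S4, S40, S43, S45, S46, S55, S58, S59, S64, S69, S7, S74, S81, S9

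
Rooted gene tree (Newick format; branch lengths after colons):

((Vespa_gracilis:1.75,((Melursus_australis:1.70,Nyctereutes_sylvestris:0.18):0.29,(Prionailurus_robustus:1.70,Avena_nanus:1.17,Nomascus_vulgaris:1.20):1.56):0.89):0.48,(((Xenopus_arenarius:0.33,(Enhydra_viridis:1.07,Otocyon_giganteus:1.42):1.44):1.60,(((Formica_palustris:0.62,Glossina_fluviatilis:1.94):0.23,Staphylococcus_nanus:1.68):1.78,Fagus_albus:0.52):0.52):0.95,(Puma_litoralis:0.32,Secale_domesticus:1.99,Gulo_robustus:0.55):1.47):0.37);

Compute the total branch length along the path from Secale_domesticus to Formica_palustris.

7.56

The path runs Secale_domesticus → … → MRCA → … → Formica_palustris; the MRCA is the node subtending (((Xenopus_arenarius,(Enhydra_viridis,Otocyon_giganteus)),(((Formica_palustris,Glossina_fluviatilis),Staphylococcus_nanus),Fagus_albus)),(Puma_litoralis,Secale_domesticus,Gulo_robustus)).
Branch lengths along that path: 1.99 + 1.47 + 0.95 + 0.52 + 1.78 + 0.23 + 0.62 = 7.56.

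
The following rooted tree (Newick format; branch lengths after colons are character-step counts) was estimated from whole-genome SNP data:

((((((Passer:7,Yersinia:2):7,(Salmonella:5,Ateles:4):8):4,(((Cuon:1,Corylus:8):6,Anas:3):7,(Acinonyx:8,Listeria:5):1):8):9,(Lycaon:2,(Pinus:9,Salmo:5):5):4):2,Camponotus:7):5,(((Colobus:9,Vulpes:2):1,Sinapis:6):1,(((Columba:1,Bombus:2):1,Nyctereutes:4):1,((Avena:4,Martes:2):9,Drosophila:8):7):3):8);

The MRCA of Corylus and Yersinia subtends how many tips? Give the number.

The MRCA of Corylus and Yersinia is the node subtending (((Passer,Yersinia),(Salmonella,Ateles)),(((Cuon,Corylus),Anas),(Acinonyx,Listeria))).
That clade contains 9 terminal taxa: Acinonyx, Anas, Ateles, Corylus, Cuon, Listeria, Passer, Salmonella, Yersinia.

9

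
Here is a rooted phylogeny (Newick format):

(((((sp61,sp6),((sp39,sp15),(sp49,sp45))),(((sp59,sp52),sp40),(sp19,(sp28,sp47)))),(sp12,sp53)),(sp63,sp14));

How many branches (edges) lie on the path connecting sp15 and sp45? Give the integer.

4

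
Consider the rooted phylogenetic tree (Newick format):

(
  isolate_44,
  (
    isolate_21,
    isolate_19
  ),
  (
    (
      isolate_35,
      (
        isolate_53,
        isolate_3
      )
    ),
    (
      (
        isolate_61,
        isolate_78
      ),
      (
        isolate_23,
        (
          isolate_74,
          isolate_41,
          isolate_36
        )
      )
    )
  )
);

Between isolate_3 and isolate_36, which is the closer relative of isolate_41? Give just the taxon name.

The MRCA of isolate_41 and isolate_36 subtends (isolate_74,isolate_41,isolate_36) (3 taxa).
The MRCA of isolate_41 and isolate_3 subtends ((isolate_35,(isolate_53,isolate_3)),((isolate_61,isolate_78),(isolate_23,(isolate_74,isolate_41,isolate_36)))) (9 taxa).
The first is nested inside the second, so isolate_41 shares a more recent common ancestor with isolate_36.

isolate_36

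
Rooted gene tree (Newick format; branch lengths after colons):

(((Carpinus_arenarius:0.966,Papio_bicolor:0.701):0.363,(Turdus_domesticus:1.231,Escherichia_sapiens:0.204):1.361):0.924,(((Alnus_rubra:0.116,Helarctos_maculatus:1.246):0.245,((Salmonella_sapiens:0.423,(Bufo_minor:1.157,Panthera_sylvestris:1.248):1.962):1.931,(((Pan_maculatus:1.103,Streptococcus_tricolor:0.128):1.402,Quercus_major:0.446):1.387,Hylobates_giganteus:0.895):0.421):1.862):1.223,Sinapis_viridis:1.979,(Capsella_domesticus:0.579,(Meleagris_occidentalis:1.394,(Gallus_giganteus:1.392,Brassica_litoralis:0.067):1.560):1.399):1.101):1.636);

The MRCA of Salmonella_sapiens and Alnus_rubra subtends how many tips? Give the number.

The MRCA of Salmonella_sapiens and Alnus_rubra is the node subtending ((Alnus_rubra,Helarctos_maculatus),((Salmonella_sapiens,(Bufo_minor,Panthera_sylvestris)),(((Pan_maculatus,Streptococcus_tricolor),Quercus_major),Hylobates_giganteus))).
That clade contains 9 terminal taxa: Alnus_rubra, Bufo_minor, Helarctos_maculatus, Hylobates_giganteus, Pan_maculatus, Panthera_sylvestris, Quercus_major, Salmonella_sapiens, Streptococcus_tricolor.

9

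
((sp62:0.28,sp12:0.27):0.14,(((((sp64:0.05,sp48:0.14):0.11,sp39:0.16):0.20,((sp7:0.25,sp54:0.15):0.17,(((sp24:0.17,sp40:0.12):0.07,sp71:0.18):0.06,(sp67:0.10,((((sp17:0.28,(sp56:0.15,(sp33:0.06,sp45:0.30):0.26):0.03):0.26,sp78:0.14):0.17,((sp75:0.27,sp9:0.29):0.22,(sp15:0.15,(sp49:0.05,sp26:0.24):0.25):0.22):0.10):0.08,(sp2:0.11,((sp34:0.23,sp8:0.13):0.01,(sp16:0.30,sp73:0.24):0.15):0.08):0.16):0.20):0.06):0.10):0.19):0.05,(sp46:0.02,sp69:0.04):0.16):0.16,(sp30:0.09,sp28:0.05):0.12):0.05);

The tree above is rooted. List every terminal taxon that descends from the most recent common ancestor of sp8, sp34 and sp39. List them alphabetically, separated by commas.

Tracing sp8: it sits inside (sp34,sp8).
Tracing sp34: it sits inside (sp34,sp8).
Tracing sp39: it sits inside ((sp64,sp48),sp39).
The smallest clade enclosing all 3 is (((sp64,sp48),sp39),((sp7,sp54),(((sp24,sp40),sp71),(sp67,((((sp17,(sp56,(sp33,sp45))),sp78),((sp75,sp9),(sp15,(sp49,sp26)))),(sp2,((sp34,sp8),(sp16,sp73)))))))); the answer is its 24 terminal taxa in alphabetical order.

sp15, sp16, sp17, sp2, sp24, sp26, sp33, sp34, sp39, sp40, sp45, sp48, sp49, sp54, sp56, sp64, sp67, sp7, sp71, sp73, sp75, sp78, sp8, sp9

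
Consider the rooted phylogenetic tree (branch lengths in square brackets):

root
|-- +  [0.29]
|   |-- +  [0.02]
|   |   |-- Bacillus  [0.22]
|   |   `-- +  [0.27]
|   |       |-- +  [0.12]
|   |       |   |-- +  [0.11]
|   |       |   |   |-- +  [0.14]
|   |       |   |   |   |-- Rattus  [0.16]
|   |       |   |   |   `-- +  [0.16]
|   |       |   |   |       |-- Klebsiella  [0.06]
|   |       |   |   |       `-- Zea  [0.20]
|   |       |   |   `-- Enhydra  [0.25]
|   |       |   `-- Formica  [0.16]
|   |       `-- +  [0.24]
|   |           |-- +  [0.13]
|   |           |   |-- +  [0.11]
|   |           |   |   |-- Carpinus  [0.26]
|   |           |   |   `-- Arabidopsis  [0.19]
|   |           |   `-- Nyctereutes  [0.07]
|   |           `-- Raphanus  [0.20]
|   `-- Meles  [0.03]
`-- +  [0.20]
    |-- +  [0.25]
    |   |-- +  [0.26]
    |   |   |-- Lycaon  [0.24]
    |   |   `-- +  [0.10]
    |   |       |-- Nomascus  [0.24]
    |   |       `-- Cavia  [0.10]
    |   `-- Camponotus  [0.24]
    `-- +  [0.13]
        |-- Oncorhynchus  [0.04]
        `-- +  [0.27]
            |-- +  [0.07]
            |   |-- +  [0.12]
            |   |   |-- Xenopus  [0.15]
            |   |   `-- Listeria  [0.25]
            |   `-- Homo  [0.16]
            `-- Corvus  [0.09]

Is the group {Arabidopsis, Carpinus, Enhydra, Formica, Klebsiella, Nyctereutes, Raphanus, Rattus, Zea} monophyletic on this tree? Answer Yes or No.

The most recent common ancestor of these taxa subtends ((((Rattus,(Klebsiella,Zea)),Enhydra),Formica),(((Carpinus,Arabidopsis),Nyctereutes),Raphanus)).
That clade has exactly 9 tips — every listed taxon and nothing else — so the group is monophyletic.

Yes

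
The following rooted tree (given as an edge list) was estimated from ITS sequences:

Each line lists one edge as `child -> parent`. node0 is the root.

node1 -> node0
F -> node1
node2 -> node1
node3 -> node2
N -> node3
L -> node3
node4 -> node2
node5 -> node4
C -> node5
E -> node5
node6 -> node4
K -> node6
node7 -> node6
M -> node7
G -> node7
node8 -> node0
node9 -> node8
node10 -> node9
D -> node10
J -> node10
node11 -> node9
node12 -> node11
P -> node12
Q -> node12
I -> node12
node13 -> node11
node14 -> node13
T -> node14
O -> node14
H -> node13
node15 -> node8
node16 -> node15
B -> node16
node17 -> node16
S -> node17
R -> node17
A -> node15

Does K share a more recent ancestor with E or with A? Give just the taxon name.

E

The MRCA of K and E subtends ((C,E),(K,(M,G))) (5 taxa).
The MRCA of K and A is the root, subtending the entire tree (20 taxa).
The first is nested inside the second, so K shares a more recent common ancestor with E.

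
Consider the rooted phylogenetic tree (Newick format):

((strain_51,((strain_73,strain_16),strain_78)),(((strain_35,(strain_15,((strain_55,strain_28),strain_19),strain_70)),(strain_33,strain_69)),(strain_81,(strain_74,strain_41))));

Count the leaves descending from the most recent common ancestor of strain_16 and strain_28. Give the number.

15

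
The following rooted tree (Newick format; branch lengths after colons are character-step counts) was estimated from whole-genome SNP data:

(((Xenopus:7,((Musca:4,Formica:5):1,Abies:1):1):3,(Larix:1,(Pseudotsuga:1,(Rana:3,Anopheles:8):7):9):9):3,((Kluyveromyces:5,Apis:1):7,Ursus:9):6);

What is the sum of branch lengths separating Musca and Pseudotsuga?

The path runs Musca → … → MRCA → … → Pseudotsuga; the MRCA is the node subtending ((Xenopus,((Musca,Formica),Abies)),(Larix,(Pseudotsuga,(Rana,Anopheles)))).
Branch lengths along that path: 4 + 1 + 1 + 3 + 9 + 9 + 1 = 28.

28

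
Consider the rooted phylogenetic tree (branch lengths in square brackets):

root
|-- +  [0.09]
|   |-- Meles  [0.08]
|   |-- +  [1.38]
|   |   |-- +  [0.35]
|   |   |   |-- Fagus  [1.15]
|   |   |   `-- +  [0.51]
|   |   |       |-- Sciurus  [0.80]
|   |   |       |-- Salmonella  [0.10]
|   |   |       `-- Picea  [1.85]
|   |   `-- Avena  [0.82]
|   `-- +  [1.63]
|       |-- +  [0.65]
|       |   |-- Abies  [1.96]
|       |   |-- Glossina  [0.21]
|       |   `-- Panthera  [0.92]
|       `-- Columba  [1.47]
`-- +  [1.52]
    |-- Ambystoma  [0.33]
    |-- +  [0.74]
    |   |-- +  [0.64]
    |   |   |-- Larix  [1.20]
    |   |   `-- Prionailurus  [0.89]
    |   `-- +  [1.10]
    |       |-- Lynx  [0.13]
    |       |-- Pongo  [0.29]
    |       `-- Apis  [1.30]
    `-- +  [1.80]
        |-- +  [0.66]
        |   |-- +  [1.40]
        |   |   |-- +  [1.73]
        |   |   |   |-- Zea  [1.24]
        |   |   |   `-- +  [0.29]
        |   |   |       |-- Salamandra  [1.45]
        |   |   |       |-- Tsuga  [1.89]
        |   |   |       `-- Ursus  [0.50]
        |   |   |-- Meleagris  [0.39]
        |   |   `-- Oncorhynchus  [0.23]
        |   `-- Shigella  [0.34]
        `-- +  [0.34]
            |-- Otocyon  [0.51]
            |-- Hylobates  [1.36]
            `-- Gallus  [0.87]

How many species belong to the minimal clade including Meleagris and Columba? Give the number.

26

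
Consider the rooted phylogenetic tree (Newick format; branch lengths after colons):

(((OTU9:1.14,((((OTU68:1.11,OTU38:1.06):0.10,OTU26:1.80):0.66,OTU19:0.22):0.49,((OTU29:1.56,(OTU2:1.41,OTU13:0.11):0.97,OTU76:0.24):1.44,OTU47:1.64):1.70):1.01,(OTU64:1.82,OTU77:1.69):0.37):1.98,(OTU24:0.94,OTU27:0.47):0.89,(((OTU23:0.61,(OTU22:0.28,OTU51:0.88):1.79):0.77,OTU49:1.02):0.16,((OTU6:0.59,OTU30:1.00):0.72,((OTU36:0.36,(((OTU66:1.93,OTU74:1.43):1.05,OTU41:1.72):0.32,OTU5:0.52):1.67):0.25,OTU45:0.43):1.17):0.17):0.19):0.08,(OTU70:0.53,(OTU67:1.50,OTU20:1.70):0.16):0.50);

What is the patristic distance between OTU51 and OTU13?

The path runs OTU51 → … → MRCA → … → OTU13; the MRCA is the node subtending ((OTU9,((((OTU68,OTU38),OTU26),OTU19),((OTU29,(OTU2,OTU13),OTU76),OTU47)),(OTU64,OTU77)),(OTU24,OTU27),(((OTU23,(OTU22,OTU51)),OTU49),((OTU6,OTU30),((OTU36,(((OTU66,OTU74),OTU41),OTU5)),OTU45)))).
Branch lengths along that path: 0.88 + 1.79 + 0.77 + 0.16 + 0.19 + 1.98 + 1.01 + 1.70 + 1.44 + 0.97 + 0.11 = 11.00.

11.00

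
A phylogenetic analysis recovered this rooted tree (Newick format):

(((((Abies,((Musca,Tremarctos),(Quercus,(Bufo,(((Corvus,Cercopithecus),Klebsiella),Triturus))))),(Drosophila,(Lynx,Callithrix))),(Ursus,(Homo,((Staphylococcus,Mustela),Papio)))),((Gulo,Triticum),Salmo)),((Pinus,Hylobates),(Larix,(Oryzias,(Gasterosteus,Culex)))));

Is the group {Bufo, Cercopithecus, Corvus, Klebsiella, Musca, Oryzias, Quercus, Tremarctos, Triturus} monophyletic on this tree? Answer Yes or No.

The MRCA of the listed taxa is the root, so the smallest clade containing them is the whole tree.
That clade also contains Abies, Callithrix, Culex, Drosophila, Gasterosteus, Gulo, Homo, Hylobates, Larix, Lynx, Mustela, Papio, Pinus, Salmo, Staphylococcus, Triticum, Ursus, which are not in the proposed group, so the group is not monophyletic.

No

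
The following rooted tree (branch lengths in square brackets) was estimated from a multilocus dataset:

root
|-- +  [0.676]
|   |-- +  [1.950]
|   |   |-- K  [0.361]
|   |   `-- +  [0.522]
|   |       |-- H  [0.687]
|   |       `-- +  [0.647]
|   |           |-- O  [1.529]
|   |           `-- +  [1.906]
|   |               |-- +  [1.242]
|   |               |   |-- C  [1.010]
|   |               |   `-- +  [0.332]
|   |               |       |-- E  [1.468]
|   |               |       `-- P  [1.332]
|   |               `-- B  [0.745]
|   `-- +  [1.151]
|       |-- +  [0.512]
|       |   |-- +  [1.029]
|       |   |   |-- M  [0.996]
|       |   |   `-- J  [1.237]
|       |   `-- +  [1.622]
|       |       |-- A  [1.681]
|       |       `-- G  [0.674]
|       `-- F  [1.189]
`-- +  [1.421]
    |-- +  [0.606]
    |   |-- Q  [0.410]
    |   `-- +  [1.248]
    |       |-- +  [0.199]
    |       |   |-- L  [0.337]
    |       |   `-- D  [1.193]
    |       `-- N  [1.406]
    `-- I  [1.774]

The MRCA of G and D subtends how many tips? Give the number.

17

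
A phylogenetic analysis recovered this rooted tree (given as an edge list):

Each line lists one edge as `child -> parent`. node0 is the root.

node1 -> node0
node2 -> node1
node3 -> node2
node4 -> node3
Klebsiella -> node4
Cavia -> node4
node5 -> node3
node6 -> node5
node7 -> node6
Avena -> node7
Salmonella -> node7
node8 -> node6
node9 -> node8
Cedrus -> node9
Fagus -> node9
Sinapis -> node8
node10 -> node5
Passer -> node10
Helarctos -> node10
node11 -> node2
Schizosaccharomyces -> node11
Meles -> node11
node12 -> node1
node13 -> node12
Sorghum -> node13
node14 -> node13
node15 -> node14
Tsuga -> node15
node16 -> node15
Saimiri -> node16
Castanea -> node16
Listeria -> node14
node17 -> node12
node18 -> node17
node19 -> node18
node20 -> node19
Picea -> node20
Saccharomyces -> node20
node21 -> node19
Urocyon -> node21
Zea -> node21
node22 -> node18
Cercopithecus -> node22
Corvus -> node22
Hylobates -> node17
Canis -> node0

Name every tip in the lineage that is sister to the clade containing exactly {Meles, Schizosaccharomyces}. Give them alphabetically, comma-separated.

Avena, Cavia, Cedrus, Fagus, Helarctos, Klebsiella, Passer, Salmonella, Sinapis

The clade containing exactly {Meles, Schizosaccharomyces} attaches to the tree at the node subtending (((Klebsiella,Cavia),(((Avena,Salmonella),((Cedrus,Fagus),Sinapis)),(Passer,Helarctos))),(Schizosaccharomyces,Meles)).
The other lineage descending from that same node — the sister group — is ((Klebsiella,Cavia),(((Avena,Salmonella),((Cedrus,Fagus),Sinapis)),(Passer,Helarctos))); its 9 tips in alphabetical order are the answer.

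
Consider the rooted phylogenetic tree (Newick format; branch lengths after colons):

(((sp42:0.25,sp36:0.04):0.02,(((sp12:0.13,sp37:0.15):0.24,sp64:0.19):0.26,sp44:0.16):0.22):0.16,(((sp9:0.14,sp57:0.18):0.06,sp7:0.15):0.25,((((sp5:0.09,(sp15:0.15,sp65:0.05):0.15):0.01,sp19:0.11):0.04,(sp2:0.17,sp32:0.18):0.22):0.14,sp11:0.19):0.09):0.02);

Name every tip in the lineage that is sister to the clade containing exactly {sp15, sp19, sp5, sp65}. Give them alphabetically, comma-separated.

sp2, sp32

The clade containing exactly {sp15, sp19, sp5, sp65} attaches to the tree at the node subtending (((sp5,(sp15,sp65)),sp19),(sp2,sp32)).
The other lineage descending from that same node — the sister group — is (sp2,sp32); its 2 tips in alphabetical order are the answer.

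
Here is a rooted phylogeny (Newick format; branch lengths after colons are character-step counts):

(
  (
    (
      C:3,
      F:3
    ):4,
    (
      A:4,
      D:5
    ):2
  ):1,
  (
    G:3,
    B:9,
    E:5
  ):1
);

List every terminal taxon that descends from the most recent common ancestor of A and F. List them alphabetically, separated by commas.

A, C, D, F

Tracing A: it sits inside (A,D).
Tracing F: it sits inside (C,F).
The smallest clade enclosing both is ((C,F),(A,D)); the answer is its 4 terminal taxa in alphabetical order.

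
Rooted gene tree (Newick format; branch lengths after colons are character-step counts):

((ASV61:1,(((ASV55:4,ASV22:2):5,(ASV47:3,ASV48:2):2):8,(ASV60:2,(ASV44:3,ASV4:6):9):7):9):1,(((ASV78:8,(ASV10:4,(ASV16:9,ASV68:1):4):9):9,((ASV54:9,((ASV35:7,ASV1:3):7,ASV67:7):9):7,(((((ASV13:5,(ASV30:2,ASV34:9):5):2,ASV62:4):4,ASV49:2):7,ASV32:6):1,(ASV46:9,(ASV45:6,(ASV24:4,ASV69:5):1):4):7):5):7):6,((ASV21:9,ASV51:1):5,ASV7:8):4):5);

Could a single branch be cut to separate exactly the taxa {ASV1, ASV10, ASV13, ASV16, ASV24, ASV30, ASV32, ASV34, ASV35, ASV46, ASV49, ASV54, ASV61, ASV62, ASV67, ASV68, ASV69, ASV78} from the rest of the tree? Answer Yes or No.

The MRCA of the listed taxa is the root, so the smallest clade containing them is the whole tree.
That clade also contains ASV21, ASV22, ASV4, ASV44, ASV45, ASV47, ASV48, ASV51, ASV55, ASV60, ASV7, which are not in the proposed group, so the group is not monophyletic.

No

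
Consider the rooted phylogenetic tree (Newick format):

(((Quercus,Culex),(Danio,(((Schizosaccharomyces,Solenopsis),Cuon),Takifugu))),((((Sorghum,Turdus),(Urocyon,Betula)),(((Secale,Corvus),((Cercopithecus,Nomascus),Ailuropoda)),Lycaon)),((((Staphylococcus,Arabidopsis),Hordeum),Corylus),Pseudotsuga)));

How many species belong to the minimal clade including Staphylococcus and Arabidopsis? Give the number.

The MRCA of Staphylococcus and Arabidopsis is the node subtending (Staphylococcus,Arabidopsis).
That clade contains 2 terminal taxa: Arabidopsis, Staphylococcus.

2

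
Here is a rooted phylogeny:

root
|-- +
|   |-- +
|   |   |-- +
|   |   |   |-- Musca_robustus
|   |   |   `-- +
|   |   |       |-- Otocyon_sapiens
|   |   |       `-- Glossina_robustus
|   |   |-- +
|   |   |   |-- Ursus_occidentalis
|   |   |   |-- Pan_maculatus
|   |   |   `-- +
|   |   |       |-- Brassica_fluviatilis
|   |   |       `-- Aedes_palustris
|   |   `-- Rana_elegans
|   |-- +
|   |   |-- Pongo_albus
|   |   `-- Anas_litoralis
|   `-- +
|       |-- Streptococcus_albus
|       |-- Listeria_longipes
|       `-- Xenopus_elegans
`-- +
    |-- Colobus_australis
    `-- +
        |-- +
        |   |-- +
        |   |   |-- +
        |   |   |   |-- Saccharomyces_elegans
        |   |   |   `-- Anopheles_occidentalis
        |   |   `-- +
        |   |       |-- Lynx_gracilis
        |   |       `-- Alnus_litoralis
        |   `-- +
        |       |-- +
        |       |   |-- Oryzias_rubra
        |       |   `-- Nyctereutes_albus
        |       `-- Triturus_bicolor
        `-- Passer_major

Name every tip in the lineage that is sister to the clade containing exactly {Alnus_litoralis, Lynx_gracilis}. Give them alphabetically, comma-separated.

The clade containing exactly {Alnus_litoralis, Lynx_gracilis} attaches to the tree at the node subtending ((Saccharomyces_elegans,Anopheles_occidentalis),(Lynx_gracilis,Alnus_litoralis)).
The other lineage descending from that same node — the sister group — is (Saccharomyces_elegans,Anopheles_occidentalis); its 2 tips in alphabetical order are the answer.

Anopheles_occidentalis, Saccharomyces_elegans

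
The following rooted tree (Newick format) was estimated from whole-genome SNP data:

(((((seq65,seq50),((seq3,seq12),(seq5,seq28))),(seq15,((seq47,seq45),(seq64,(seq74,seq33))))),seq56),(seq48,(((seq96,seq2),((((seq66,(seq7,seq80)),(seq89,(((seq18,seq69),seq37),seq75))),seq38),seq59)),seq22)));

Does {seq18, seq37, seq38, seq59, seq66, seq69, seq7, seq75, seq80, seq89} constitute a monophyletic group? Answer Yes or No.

The most recent common ancestor of these taxa subtends ((((seq66,(seq7,seq80)),(seq89,(((seq18,seq69),seq37),seq75))),seq38),seq59).
That clade has exactly 10 tips — every listed taxon and nothing else — so the group is monophyletic.

Yes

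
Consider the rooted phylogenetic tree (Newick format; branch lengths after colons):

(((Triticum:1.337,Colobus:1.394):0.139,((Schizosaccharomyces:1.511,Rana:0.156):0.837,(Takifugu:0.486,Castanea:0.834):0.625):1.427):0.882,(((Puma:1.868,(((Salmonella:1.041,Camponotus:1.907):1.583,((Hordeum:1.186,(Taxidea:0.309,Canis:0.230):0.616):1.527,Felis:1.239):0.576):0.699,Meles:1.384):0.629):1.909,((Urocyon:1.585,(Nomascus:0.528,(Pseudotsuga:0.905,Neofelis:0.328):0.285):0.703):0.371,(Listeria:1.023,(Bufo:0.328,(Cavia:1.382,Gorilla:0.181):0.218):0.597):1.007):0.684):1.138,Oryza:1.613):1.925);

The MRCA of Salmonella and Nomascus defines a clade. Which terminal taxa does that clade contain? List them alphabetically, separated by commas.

Tracing Salmonella: it sits inside (Salmonella,Camponotus).
Tracing Nomascus: it sits inside (Nomascus,(Pseudotsuga,Neofelis)).
The smallest clade enclosing both is ((Puma,(((Salmonella,Camponotus),((Hordeum,(Taxidea,Canis)),Felis)),Meles)),((Urocyon,(Nomascus,(Pseudotsuga,Neofelis))),(Listeria,(Bufo,(Cavia,Gorilla))))); the answer is its 16 terminal taxa in alphabetical order.

Bufo, Camponotus, Canis, Cavia, Felis, Gorilla, Hordeum, Listeria, Meles, Neofelis, Nomascus, Pseudotsuga, Puma, Salmonella, Taxidea, Urocyon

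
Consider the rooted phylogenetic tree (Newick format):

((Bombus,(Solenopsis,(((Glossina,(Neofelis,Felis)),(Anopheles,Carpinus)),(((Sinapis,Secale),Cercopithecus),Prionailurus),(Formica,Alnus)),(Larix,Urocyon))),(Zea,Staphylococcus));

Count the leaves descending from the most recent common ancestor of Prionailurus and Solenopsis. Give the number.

14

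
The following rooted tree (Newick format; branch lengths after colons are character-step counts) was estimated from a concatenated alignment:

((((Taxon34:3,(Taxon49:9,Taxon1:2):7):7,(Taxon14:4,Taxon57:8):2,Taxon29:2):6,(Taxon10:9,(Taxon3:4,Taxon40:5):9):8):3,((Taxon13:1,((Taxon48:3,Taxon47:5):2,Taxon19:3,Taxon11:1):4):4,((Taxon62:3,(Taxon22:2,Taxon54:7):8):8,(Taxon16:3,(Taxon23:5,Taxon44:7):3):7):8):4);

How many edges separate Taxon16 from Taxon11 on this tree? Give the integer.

6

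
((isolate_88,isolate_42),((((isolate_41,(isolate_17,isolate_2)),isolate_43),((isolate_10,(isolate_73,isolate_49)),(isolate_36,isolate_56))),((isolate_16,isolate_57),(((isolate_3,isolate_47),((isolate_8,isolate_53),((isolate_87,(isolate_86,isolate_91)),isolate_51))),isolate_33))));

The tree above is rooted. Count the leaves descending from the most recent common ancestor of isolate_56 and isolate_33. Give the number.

20

The MRCA of isolate_56 and isolate_33 is the node subtending ((((isolate_41,(isolate_17,isolate_2)),isolate_43),((isolate_10,(isolate_73,isolate_49)),(isolate_36,isolate_56))),((isolate_16,isolate_57),(((isolate_3,isolate_47),((isolate_8,isolate_53),((isolate_87,(isolate_86,isolate_91)),isolate_51))),isolate_33))).
That clade contains 20 terminal taxa: isolate_10, isolate_16, isolate_17, isolate_2, isolate_3, isolate_33, isolate_36, isolate_41, isolate_43, isolate_47, isolate_49, isolate_51, isolate_53, isolate_56, isolate_57, isolate_73, isolate_8, isolate_86, isolate_87, isolate_91.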